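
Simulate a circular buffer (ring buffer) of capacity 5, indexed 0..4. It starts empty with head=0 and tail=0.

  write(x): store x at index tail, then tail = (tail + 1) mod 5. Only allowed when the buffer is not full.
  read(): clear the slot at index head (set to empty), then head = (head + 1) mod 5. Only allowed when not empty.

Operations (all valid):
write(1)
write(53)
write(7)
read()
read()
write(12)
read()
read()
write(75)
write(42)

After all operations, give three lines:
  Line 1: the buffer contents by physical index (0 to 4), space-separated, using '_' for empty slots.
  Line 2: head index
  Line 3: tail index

Answer: 42 _ _ _ 75
4
1

Derivation:
write(1): buf=[1 _ _ _ _], head=0, tail=1, size=1
write(53): buf=[1 53 _ _ _], head=0, tail=2, size=2
write(7): buf=[1 53 7 _ _], head=0, tail=3, size=3
read(): buf=[_ 53 7 _ _], head=1, tail=3, size=2
read(): buf=[_ _ 7 _ _], head=2, tail=3, size=1
write(12): buf=[_ _ 7 12 _], head=2, tail=4, size=2
read(): buf=[_ _ _ 12 _], head=3, tail=4, size=1
read(): buf=[_ _ _ _ _], head=4, tail=4, size=0
write(75): buf=[_ _ _ _ 75], head=4, tail=0, size=1
write(42): buf=[42 _ _ _ 75], head=4, tail=1, size=2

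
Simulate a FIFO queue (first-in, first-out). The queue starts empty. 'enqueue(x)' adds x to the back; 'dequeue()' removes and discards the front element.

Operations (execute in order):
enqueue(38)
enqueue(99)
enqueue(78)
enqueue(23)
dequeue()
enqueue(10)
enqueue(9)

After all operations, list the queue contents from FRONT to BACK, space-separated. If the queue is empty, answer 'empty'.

enqueue(38): [38]
enqueue(99): [38, 99]
enqueue(78): [38, 99, 78]
enqueue(23): [38, 99, 78, 23]
dequeue(): [99, 78, 23]
enqueue(10): [99, 78, 23, 10]
enqueue(9): [99, 78, 23, 10, 9]

Answer: 99 78 23 10 9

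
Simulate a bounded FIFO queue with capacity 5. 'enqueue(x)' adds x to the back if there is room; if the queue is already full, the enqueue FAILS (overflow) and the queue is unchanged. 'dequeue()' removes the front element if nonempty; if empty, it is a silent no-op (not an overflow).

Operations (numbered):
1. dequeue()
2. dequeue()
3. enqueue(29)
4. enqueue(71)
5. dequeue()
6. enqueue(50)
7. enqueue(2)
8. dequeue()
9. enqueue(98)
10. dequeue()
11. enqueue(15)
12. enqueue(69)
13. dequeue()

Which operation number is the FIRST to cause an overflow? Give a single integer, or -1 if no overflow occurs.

1. dequeue(): empty, no-op, size=0
2. dequeue(): empty, no-op, size=0
3. enqueue(29): size=1
4. enqueue(71): size=2
5. dequeue(): size=1
6. enqueue(50): size=2
7. enqueue(2): size=3
8. dequeue(): size=2
9. enqueue(98): size=3
10. dequeue(): size=2
11. enqueue(15): size=3
12. enqueue(69): size=4
13. dequeue(): size=3

Answer: -1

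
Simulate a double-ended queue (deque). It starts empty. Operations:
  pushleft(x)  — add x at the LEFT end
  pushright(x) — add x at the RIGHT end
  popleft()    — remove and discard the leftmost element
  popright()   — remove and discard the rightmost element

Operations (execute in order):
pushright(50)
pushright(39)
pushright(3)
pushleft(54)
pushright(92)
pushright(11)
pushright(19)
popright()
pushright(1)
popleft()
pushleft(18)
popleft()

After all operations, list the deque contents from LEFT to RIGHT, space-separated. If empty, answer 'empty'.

Answer: 50 39 3 92 11 1

Derivation:
pushright(50): [50]
pushright(39): [50, 39]
pushright(3): [50, 39, 3]
pushleft(54): [54, 50, 39, 3]
pushright(92): [54, 50, 39, 3, 92]
pushright(11): [54, 50, 39, 3, 92, 11]
pushright(19): [54, 50, 39, 3, 92, 11, 19]
popright(): [54, 50, 39, 3, 92, 11]
pushright(1): [54, 50, 39, 3, 92, 11, 1]
popleft(): [50, 39, 3, 92, 11, 1]
pushleft(18): [18, 50, 39, 3, 92, 11, 1]
popleft(): [50, 39, 3, 92, 11, 1]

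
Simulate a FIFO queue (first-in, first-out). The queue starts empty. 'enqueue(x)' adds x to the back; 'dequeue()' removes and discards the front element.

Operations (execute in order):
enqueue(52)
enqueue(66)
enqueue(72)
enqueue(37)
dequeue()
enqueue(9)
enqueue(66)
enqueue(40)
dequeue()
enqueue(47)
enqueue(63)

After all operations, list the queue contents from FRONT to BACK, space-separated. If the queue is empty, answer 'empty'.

Answer: 72 37 9 66 40 47 63

Derivation:
enqueue(52): [52]
enqueue(66): [52, 66]
enqueue(72): [52, 66, 72]
enqueue(37): [52, 66, 72, 37]
dequeue(): [66, 72, 37]
enqueue(9): [66, 72, 37, 9]
enqueue(66): [66, 72, 37, 9, 66]
enqueue(40): [66, 72, 37, 9, 66, 40]
dequeue(): [72, 37, 9, 66, 40]
enqueue(47): [72, 37, 9, 66, 40, 47]
enqueue(63): [72, 37, 9, 66, 40, 47, 63]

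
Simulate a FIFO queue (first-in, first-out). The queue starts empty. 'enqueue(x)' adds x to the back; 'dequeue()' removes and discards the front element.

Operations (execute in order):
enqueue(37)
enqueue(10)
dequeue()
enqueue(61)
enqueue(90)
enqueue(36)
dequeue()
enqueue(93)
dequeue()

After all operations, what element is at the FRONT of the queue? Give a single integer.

Answer: 90

Derivation:
enqueue(37): queue = [37]
enqueue(10): queue = [37, 10]
dequeue(): queue = [10]
enqueue(61): queue = [10, 61]
enqueue(90): queue = [10, 61, 90]
enqueue(36): queue = [10, 61, 90, 36]
dequeue(): queue = [61, 90, 36]
enqueue(93): queue = [61, 90, 36, 93]
dequeue(): queue = [90, 36, 93]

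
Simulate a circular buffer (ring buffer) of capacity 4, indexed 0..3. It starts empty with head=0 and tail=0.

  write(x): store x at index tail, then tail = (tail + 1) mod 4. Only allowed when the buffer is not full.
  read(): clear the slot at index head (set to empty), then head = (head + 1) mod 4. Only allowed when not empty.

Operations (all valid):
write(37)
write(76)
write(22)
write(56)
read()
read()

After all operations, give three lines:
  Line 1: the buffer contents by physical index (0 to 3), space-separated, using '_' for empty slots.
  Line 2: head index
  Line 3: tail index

write(37): buf=[37 _ _ _], head=0, tail=1, size=1
write(76): buf=[37 76 _ _], head=0, tail=2, size=2
write(22): buf=[37 76 22 _], head=0, tail=3, size=3
write(56): buf=[37 76 22 56], head=0, tail=0, size=4
read(): buf=[_ 76 22 56], head=1, tail=0, size=3
read(): buf=[_ _ 22 56], head=2, tail=0, size=2

Answer: _ _ 22 56
2
0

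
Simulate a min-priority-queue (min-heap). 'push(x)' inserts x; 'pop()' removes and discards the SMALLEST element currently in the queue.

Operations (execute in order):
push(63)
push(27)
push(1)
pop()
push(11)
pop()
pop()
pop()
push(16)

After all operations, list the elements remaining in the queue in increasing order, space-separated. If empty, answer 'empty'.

Answer: 16

Derivation:
push(63): heap contents = [63]
push(27): heap contents = [27, 63]
push(1): heap contents = [1, 27, 63]
pop() → 1: heap contents = [27, 63]
push(11): heap contents = [11, 27, 63]
pop() → 11: heap contents = [27, 63]
pop() → 27: heap contents = [63]
pop() → 63: heap contents = []
push(16): heap contents = [16]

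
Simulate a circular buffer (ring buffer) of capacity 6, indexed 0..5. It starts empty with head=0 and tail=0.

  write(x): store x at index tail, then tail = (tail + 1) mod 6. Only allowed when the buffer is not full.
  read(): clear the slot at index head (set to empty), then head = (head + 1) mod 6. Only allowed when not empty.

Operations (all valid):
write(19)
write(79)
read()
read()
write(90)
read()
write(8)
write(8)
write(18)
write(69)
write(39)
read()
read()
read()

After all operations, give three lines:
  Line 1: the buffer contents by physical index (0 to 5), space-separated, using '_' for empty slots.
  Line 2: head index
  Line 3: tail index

write(19): buf=[19 _ _ _ _ _], head=0, tail=1, size=1
write(79): buf=[19 79 _ _ _ _], head=0, tail=2, size=2
read(): buf=[_ 79 _ _ _ _], head=1, tail=2, size=1
read(): buf=[_ _ _ _ _ _], head=2, tail=2, size=0
write(90): buf=[_ _ 90 _ _ _], head=2, tail=3, size=1
read(): buf=[_ _ _ _ _ _], head=3, tail=3, size=0
write(8): buf=[_ _ _ 8 _ _], head=3, tail=4, size=1
write(8): buf=[_ _ _ 8 8 _], head=3, tail=5, size=2
write(18): buf=[_ _ _ 8 8 18], head=3, tail=0, size=3
write(69): buf=[69 _ _ 8 8 18], head=3, tail=1, size=4
write(39): buf=[69 39 _ 8 8 18], head=3, tail=2, size=5
read(): buf=[69 39 _ _ 8 18], head=4, tail=2, size=4
read(): buf=[69 39 _ _ _ 18], head=5, tail=2, size=3
read(): buf=[69 39 _ _ _ _], head=0, tail=2, size=2

Answer: 69 39 _ _ _ _
0
2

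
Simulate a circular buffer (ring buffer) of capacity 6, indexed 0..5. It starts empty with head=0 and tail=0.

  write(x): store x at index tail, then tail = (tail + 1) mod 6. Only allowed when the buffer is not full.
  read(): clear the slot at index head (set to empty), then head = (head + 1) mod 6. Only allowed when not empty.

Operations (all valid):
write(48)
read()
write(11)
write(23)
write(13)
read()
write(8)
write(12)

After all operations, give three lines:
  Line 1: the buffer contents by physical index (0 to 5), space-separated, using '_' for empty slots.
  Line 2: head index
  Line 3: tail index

write(48): buf=[48 _ _ _ _ _], head=0, tail=1, size=1
read(): buf=[_ _ _ _ _ _], head=1, tail=1, size=0
write(11): buf=[_ 11 _ _ _ _], head=1, tail=2, size=1
write(23): buf=[_ 11 23 _ _ _], head=1, tail=3, size=2
write(13): buf=[_ 11 23 13 _ _], head=1, tail=4, size=3
read(): buf=[_ _ 23 13 _ _], head=2, tail=4, size=2
write(8): buf=[_ _ 23 13 8 _], head=2, tail=5, size=3
write(12): buf=[_ _ 23 13 8 12], head=2, tail=0, size=4

Answer: _ _ 23 13 8 12
2
0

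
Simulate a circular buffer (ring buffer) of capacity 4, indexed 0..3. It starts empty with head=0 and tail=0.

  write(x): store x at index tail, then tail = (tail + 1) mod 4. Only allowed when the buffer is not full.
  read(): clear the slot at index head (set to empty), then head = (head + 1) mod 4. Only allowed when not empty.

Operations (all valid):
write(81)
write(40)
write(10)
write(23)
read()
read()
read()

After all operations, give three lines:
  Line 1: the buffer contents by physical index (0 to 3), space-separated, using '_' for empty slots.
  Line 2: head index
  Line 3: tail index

write(81): buf=[81 _ _ _], head=0, tail=1, size=1
write(40): buf=[81 40 _ _], head=0, tail=2, size=2
write(10): buf=[81 40 10 _], head=0, tail=3, size=3
write(23): buf=[81 40 10 23], head=0, tail=0, size=4
read(): buf=[_ 40 10 23], head=1, tail=0, size=3
read(): buf=[_ _ 10 23], head=2, tail=0, size=2
read(): buf=[_ _ _ 23], head=3, tail=0, size=1

Answer: _ _ _ 23
3
0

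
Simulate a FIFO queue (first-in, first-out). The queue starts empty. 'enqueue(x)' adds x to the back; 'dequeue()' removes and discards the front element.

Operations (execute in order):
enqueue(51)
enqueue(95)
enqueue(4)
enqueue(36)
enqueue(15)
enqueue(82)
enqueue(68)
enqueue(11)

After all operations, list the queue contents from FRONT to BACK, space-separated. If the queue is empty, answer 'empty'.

Answer: 51 95 4 36 15 82 68 11

Derivation:
enqueue(51): [51]
enqueue(95): [51, 95]
enqueue(4): [51, 95, 4]
enqueue(36): [51, 95, 4, 36]
enqueue(15): [51, 95, 4, 36, 15]
enqueue(82): [51, 95, 4, 36, 15, 82]
enqueue(68): [51, 95, 4, 36, 15, 82, 68]
enqueue(11): [51, 95, 4, 36, 15, 82, 68, 11]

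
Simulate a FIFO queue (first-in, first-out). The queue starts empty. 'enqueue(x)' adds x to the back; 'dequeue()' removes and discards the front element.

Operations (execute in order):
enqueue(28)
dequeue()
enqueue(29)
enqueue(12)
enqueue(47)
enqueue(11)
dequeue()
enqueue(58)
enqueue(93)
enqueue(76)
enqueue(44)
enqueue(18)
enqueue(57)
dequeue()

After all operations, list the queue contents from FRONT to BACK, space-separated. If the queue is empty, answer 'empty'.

Answer: 47 11 58 93 76 44 18 57

Derivation:
enqueue(28): [28]
dequeue(): []
enqueue(29): [29]
enqueue(12): [29, 12]
enqueue(47): [29, 12, 47]
enqueue(11): [29, 12, 47, 11]
dequeue(): [12, 47, 11]
enqueue(58): [12, 47, 11, 58]
enqueue(93): [12, 47, 11, 58, 93]
enqueue(76): [12, 47, 11, 58, 93, 76]
enqueue(44): [12, 47, 11, 58, 93, 76, 44]
enqueue(18): [12, 47, 11, 58, 93, 76, 44, 18]
enqueue(57): [12, 47, 11, 58, 93, 76, 44, 18, 57]
dequeue(): [47, 11, 58, 93, 76, 44, 18, 57]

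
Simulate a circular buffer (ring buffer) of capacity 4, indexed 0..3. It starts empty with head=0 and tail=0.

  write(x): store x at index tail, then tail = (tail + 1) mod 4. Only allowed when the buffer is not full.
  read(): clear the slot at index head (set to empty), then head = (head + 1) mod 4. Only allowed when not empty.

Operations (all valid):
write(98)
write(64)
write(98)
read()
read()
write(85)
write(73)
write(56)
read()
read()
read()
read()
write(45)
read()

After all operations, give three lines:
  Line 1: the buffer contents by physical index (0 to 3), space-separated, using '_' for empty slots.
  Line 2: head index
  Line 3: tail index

Answer: _ _ _ _
3
3

Derivation:
write(98): buf=[98 _ _ _], head=0, tail=1, size=1
write(64): buf=[98 64 _ _], head=0, tail=2, size=2
write(98): buf=[98 64 98 _], head=0, tail=3, size=3
read(): buf=[_ 64 98 _], head=1, tail=3, size=2
read(): buf=[_ _ 98 _], head=2, tail=3, size=1
write(85): buf=[_ _ 98 85], head=2, tail=0, size=2
write(73): buf=[73 _ 98 85], head=2, tail=1, size=3
write(56): buf=[73 56 98 85], head=2, tail=2, size=4
read(): buf=[73 56 _ 85], head=3, tail=2, size=3
read(): buf=[73 56 _ _], head=0, tail=2, size=2
read(): buf=[_ 56 _ _], head=1, tail=2, size=1
read(): buf=[_ _ _ _], head=2, tail=2, size=0
write(45): buf=[_ _ 45 _], head=2, tail=3, size=1
read(): buf=[_ _ _ _], head=3, tail=3, size=0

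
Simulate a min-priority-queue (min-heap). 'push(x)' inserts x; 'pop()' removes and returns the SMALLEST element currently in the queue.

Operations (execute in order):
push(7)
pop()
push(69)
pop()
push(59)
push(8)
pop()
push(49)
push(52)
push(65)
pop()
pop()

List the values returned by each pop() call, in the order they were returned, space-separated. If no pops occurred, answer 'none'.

Answer: 7 69 8 49 52

Derivation:
push(7): heap contents = [7]
pop() → 7: heap contents = []
push(69): heap contents = [69]
pop() → 69: heap contents = []
push(59): heap contents = [59]
push(8): heap contents = [8, 59]
pop() → 8: heap contents = [59]
push(49): heap contents = [49, 59]
push(52): heap contents = [49, 52, 59]
push(65): heap contents = [49, 52, 59, 65]
pop() → 49: heap contents = [52, 59, 65]
pop() → 52: heap contents = [59, 65]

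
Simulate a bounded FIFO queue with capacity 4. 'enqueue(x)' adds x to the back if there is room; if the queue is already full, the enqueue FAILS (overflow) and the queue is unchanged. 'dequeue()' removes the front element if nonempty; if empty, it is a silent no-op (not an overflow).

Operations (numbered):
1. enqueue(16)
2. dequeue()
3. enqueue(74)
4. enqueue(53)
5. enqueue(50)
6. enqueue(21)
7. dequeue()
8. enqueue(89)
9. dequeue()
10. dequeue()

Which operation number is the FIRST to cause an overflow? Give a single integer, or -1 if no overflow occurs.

1. enqueue(16): size=1
2. dequeue(): size=0
3. enqueue(74): size=1
4. enqueue(53): size=2
5. enqueue(50): size=3
6. enqueue(21): size=4
7. dequeue(): size=3
8. enqueue(89): size=4
9. dequeue(): size=3
10. dequeue(): size=2

Answer: -1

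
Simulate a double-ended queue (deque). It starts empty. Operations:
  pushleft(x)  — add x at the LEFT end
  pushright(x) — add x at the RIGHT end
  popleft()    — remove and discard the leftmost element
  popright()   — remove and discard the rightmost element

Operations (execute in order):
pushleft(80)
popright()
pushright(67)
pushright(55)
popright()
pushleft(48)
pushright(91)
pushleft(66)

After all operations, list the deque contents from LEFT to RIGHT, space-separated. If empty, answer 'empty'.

pushleft(80): [80]
popright(): []
pushright(67): [67]
pushright(55): [67, 55]
popright(): [67]
pushleft(48): [48, 67]
pushright(91): [48, 67, 91]
pushleft(66): [66, 48, 67, 91]

Answer: 66 48 67 91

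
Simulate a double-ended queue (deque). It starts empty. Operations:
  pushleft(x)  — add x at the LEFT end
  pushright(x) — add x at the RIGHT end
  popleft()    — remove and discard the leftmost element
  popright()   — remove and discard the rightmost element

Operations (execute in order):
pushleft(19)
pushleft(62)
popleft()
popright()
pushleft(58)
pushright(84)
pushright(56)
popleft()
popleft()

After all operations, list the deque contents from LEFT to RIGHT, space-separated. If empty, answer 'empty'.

Answer: 56

Derivation:
pushleft(19): [19]
pushleft(62): [62, 19]
popleft(): [19]
popright(): []
pushleft(58): [58]
pushright(84): [58, 84]
pushright(56): [58, 84, 56]
popleft(): [84, 56]
popleft(): [56]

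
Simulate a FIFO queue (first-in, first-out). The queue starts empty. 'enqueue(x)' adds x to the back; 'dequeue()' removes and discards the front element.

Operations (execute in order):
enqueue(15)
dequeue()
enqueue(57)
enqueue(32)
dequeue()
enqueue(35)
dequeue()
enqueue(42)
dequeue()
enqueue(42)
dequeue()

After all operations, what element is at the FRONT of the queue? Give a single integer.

Answer: 42

Derivation:
enqueue(15): queue = [15]
dequeue(): queue = []
enqueue(57): queue = [57]
enqueue(32): queue = [57, 32]
dequeue(): queue = [32]
enqueue(35): queue = [32, 35]
dequeue(): queue = [35]
enqueue(42): queue = [35, 42]
dequeue(): queue = [42]
enqueue(42): queue = [42, 42]
dequeue(): queue = [42]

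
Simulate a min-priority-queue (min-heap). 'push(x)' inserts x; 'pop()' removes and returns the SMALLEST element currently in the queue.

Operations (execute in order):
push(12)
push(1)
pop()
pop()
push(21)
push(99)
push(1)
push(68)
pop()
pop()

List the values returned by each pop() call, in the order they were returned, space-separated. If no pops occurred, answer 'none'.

Answer: 1 12 1 21

Derivation:
push(12): heap contents = [12]
push(1): heap contents = [1, 12]
pop() → 1: heap contents = [12]
pop() → 12: heap contents = []
push(21): heap contents = [21]
push(99): heap contents = [21, 99]
push(1): heap contents = [1, 21, 99]
push(68): heap contents = [1, 21, 68, 99]
pop() → 1: heap contents = [21, 68, 99]
pop() → 21: heap contents = [68, 99]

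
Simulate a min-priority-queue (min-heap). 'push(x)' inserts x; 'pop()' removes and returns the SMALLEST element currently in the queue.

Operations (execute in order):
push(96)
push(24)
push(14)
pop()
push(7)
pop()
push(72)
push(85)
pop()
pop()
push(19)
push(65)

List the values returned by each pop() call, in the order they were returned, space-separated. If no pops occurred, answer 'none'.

Answer: 14 7 24 72

Derivation:
push(96): heap contents = [96]
push(24): heap contents = [24, 96]
push(14): heap contents = [14, 24, 96]
pop() → 14: heap contents = [24, 96]
push(7): heap contents = [7, 24, 96]
pop() → 7: heap contents = [24, 96]
push(72): heap contents = [24, 72, 96]
push(85): heap contents = [24, 72, 85, 96]
pop() → 24: heap contents = [72, 85, 96]
pop() → 72: heap contents = [85, 96]
push(19): heap contents = [19, 85, 96]
push(65): heap contents = [19, 65, 85, 96]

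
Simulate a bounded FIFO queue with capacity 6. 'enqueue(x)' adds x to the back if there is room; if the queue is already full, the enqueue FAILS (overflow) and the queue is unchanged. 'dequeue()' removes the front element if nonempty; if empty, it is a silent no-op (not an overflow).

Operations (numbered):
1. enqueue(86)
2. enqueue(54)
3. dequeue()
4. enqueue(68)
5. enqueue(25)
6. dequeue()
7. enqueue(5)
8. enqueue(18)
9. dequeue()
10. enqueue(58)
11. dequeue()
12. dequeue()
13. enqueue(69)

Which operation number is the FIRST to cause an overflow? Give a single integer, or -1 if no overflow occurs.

1. enqueue(86): size=1
2. enqueue(54): size=2
3. dequeue(): size=1
4. enqueue(68): size=2
5. enqueue(25): size=3
6. dequeue(): size=2
7. enqueue(5): size=3
8. enqueue(18): size=4
9. dequeue(): size=3
10. enqueue(58): size=4
11. dequeue(): size=3
12. dequeue(): size=2
13. enqueue(69): size=3

Answer: -1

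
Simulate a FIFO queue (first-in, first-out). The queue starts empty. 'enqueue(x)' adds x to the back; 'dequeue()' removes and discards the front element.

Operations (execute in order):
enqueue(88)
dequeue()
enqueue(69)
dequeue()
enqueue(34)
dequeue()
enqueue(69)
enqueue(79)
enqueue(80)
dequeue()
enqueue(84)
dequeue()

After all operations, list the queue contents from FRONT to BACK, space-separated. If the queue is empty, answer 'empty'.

enqueue(88): [88]
dequeue(): []
enqueue(69): [69]
dequeue(): []
enqueue(34): [34]
dequeue(): []
enqueue(69): [69]
enqueue(79): [69, 79]
enqueue(80): [69, 79, 80]
dequeue(): [79, 80]
enqueue(84): [79, 80, 84]
dequeue(): [80, 84]

Answer: 80 84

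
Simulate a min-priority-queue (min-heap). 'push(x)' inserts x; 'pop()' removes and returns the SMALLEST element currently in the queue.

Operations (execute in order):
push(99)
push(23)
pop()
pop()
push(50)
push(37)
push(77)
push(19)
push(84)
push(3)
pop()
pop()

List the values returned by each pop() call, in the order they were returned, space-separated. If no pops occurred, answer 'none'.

Answer: 23 99 3 19

Derivation:
push(99): heap contents = [99]
push(23): heap contents = [23, 99]
pop() → 23: heap contents = [99]
pop() → 99: heap contents = []
push(50): heap contents = [50]
push(37): heap contents = [37, 50]
push(77): heap contents = [37, 50, 77]
push(19): heap contents = [19, 37, 50, 77]
push(84): heap contents = [19, 37, 50, 77, 84]
push(3): heap contents = [3, 19, 37, 50, 77, 84]
pop() → 3: heap contents = [19, 37, 50, 77, 84]
pop() → 19: heap contents = [37, 50, 77, 84]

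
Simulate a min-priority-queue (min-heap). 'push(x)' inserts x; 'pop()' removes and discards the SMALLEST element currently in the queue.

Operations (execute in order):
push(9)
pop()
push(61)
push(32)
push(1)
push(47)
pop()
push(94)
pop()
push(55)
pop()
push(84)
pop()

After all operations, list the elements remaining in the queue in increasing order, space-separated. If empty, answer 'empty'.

Answer: 61 84 94

Derivation:
push(9): heap contents = [9]
pop() → 9: heap contents = []
push(61): heap contents = [61]
push(32): heap contents = [32, 61]
push(1): heap contents = [1, 32, 61]
push(47): heap contents = [1, 32, 47, 61]
pop() → 1: heap contents = [32, 47, 61]
push(94): heap contents = [32, 47, 61, 94]
pop() → 32: heap contents = [47, 61, 94]
push(55): heap contents = [47, 55, 61, 94]
pop() → 47: heap contents = [55, 61, 94]
push(84): heap contents = [55, 61, 84, 94]
pop() → 55: heap contents = [61, 84, 94]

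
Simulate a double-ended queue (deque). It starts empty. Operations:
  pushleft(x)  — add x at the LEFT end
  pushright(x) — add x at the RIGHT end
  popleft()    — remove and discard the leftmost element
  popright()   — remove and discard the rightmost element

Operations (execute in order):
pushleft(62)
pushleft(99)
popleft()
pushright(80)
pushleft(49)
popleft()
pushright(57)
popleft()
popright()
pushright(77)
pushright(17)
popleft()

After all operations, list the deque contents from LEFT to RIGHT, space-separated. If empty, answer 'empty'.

Answer: 77 17

Derivation:
pushleft(62): [62]
pushleft(99): [99, 62]
popleft(): [62]
pushright(80): [62, 80]
pushleft(49): [49, 62, 80]
popleft(): [62, 80]
pushright(57): [62, 80, 57]
popleft(): [80, 57]
popright(): [80]
pushright(77): [80, 77]
pushright(17): [80, 77, 17]
popleft(): [77, 17]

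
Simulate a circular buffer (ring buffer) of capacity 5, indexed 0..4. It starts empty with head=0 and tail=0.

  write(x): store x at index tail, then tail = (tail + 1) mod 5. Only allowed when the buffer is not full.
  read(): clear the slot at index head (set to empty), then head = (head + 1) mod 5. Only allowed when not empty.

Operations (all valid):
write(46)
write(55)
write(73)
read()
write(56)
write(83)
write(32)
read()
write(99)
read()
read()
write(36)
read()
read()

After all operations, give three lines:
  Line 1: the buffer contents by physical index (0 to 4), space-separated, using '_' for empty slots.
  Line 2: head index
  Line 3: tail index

Answer: _ 99 36 _ _
1
3

Derivation:
write(46): buf=[46 _ _ _ _], head=0, tail=1, size=1
write(55): buf=[46 55 _ _ _], head=0, tail=2, size=2
write(73): buf=[46 55 73 _ _], head=0, tail=3, size=3
read(): buf=[_ 55 73 _ _], head=1, tail=3, size=2
write(56): buf=[_ 55 73 56 _], head=1, tail=4, size=3
write(83): buf=[_ 55 73 56 83], head=1, tail=0, size=4
write(32): buf=[32 55 73 56 83], head=1, tail=1, size=5
read(): buf=[32 _ 73 56 83], head=2, tail=1, size=4
write(99): buf=[32 99 73 56 83], head=2, tail=2, size=5
read(): buf=[32 99 _ 56 83], head=3, tail=2, size=4
read(): buf=[32 99 _ _ 83], head=4, tail=2, size=3
write(36): buf=[32 99 36 _ 83], head=4, tail=3, size=4
read(): buf=[32 99 36 _ _], head=0, tail=3, size=3
read(): buf=[_ 99 36 _ _], head=1, tail=3, size=2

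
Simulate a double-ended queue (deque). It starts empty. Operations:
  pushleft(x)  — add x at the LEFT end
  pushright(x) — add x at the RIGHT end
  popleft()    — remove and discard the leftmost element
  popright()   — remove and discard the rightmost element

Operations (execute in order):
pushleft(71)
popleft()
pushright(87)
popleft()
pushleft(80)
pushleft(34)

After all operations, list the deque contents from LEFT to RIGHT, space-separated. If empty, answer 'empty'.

Answer: 34 80

Derivation:
pushleft(71): [71]
popleft(): []
pushright(87): [87]
popleft(): []
pushleft(80): [80]
pushleft(34): [34, 80]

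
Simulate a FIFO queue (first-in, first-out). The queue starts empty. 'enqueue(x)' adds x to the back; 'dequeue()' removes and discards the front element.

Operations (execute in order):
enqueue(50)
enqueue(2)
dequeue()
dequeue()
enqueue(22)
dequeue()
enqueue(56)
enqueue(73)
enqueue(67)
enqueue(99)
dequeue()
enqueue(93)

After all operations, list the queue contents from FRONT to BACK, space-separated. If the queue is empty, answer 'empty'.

Answer: 73 67 99 93

Derivation:
enqueue(50): [50]
enqueue(2): [50, 2]
dequeue(): [2]
dequeue(): []
enqueue(22): [22]
dequeue(): []
enqueue(56): [56]
enqueue(73): [56, 73]
enqueue(67): [56, 73, 67]
enqueue(99): [56, 73, 67, 99]
dequeue(): [73, 67, 99]
enqueue(93): [73, 67, 99, 93]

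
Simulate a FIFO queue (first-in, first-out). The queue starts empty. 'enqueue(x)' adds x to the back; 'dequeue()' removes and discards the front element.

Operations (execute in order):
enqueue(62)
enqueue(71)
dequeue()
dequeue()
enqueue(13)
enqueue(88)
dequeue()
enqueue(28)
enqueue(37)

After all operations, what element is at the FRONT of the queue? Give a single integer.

enqueue(62): queue = [62]
enqueue(71): queue = [62, 71]
dequeue(): queue = [71]
dequeue(): queue = []
enqueue(13): queue = [13]
enqueue(88): queue = [13, 88]
dequeue(): queue = [88]
enqueue(28): queue = [88, 28]
enqueue(37): queue = [88, 28, 37]

Answer: 88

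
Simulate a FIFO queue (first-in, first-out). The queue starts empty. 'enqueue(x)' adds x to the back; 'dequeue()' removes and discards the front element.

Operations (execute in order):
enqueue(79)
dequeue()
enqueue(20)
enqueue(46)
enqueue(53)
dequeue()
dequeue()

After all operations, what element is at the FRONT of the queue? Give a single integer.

Answer: 53

Derivation:
enqueue(79): queue = [79]
dequeue(): queue = []
enqueue(20): queue = [20]
enqueue(46): queue = [20, 46]
enqueue(53): queue = [20, 46, 53]
dequeue(): queue = [46, 53]
dequeue(): queue = [53]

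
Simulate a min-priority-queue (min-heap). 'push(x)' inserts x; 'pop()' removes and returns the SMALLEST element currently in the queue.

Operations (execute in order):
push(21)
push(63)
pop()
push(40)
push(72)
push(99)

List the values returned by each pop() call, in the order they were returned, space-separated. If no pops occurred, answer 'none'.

Answer: 21

Derivation:
push(21): heap contents = [21]
push(63): heap contents = [21, 63]
pop() → 21: heap contents = [63]
push(40): heap contents = [40, 63]
push(72): heap contents = [40, 63, 72]
push(99): heap contents = [40, 63, 72, 99]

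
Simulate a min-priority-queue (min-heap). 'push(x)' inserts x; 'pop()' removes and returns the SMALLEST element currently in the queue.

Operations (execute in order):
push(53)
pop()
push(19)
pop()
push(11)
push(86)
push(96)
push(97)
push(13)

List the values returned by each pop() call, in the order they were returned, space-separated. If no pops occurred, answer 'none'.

Answer: 53 19

Derivation:
push(53): heap contents = [53]
pop() → 53: heap contents = []
push(19): heap contents = [19]
pop() → 19: heap contents = []
push(11): heap contents = [11]
push(86): heap contents = [11, 86]
push(96): heap contents = [11, 86, 96]
push(97): heap contents = [11, 86, 96, 97]
push(13): heap contents = [11, 13, 86, 96, 97]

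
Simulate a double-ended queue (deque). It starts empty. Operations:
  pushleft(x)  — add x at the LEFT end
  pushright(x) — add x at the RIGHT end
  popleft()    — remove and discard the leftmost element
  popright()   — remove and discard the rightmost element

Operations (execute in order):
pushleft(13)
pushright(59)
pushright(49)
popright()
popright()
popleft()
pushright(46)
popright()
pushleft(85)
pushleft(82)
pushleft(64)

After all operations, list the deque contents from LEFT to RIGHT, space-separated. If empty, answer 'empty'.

Answer: 64 82 85

Derivation:
pushleft(13): [13]
pushright(59): [13, 59]
pushright(49): [13, 59, 49]
popright(): [13, 59]
popright(): [13]
popleft(): []
pushright(46): [46]
popright(): []
pushleft(85): [85]
pushleft(82): [82, 85]
pushleft(64): [64, 82, 85]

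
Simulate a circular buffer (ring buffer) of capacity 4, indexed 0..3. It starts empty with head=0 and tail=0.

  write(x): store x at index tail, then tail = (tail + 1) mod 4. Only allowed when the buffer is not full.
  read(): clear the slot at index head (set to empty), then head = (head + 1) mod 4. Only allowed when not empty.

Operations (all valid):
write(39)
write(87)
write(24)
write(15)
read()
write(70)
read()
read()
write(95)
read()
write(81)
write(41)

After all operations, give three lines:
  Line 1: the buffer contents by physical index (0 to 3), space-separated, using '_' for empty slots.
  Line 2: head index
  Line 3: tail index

write(39): buf=[39 _ _ _], head=0, tail=1, size=1
write(87): buf=[39 87 _ _], head=0, tail=2, size=2
write(24): buf=[39 87 24 _], head=0, tail=3, size=3
write(15): buf=[39 87 24 15], head=0, tail=0, size=4
read(): buf=[_ 87 24 15], head=1, tail=0, size=3
write(70): buf=[70 87 24 15], head=1, tail=1, size=4
read(): buf=[70 _ 24 15], head=2, tail=1, size=3
read(): buf=[70 _ _ 15], head=3, tail=1, size=2
write(95): buf=[70 95 _ 15], head=3, tail=2, size=3
read(): buf=[70 95 _ _], head=0, tail=2, size=2
write(81): buf=[70 95 81 _], head=0, tail=3, size=3
write(41): buf=[70 95 81 41], head=0, tail=0, size=4

Answer: 70 95 81 41
0
0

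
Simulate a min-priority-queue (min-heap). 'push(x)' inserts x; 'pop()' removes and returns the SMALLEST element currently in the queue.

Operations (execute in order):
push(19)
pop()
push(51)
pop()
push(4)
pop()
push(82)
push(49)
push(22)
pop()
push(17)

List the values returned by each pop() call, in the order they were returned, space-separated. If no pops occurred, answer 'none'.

push(19): heap contents = [19]
pop() → 19: heap contents = []
push(51): heap contents = [51]
pop() → 51: heap contents = []
push(4): heap contents = [4]
pop() → 4: heap contents = []
push(82): heap contents = [82]
push(49): heap contents = [49, 82]
push(22): heap contents = [22, 49, 82]
pop() → 22: heap contents = [49, 82]
push(17): heap contents = [17, 49, 82]

Answer: 19 51 4 22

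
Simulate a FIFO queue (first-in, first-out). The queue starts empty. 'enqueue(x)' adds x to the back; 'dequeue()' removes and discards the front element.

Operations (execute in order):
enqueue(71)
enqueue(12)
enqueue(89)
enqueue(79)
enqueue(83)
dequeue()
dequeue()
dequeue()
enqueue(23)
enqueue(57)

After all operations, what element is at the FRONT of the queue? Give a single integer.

enqueue(71): queue = [71]
enqueue(12): queue = [71, 12]
enqueue(89): queue = [71, 12, 89]
enqueue(79): queue = [71, 12, 89, 79]
enqueue(83): queue = [71, 12, 89, 79, 83]
dequeue(): queue = [12, 89, 79, 83]
dequeue(): queue = [89, 79, 83]
dequeue(): queue = [79, 83]
enqueue(23): queue = [79, 83, 23]
enqueue(57): queue = [79, 83, 23, 57]

Answer: 79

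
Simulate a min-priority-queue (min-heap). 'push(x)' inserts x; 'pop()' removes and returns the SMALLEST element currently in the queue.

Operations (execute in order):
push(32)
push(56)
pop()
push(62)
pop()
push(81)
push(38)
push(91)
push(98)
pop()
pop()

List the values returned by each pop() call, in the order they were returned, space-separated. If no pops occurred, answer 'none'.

push(32): heap contents = [32]
push(56): heap contents = [32, 56]
pop() → 32: heap contents = [56]
push(62): heap contents = [56, 62]
pop() → 56: heap contents = [62]
push(81): heap contents = [62, 81]
push(38): heap contents = [38, 62, 81]
push(91): heap contents = [38, 62, 81, 91]
push(98): heap contents = [38, 62, 81, 91, 98]
pop() → 38: heap contents = [62, 81, 91, 98]
pop() → 62: heap contents = [81, 91, 98]

Answer: 32 56 38 62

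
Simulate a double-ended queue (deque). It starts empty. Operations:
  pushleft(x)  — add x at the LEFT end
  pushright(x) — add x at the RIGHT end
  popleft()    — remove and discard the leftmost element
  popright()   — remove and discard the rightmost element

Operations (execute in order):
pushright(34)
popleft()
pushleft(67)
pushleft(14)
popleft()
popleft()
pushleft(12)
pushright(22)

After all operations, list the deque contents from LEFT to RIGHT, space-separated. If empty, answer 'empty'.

Answer: 12 22

Derivation:
pushright(34): [34]
popleft(): []
pushleft(67): [67]
pushleft(14): [14, 67]
popleft(): [67]
popleft(): []
pushleft(12): [12]
pushright(22): [12, 22]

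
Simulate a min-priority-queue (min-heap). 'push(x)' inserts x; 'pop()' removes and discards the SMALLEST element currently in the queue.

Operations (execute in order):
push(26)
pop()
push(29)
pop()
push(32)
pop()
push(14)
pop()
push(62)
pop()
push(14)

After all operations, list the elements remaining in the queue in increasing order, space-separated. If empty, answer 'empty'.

Answer: 14

Derivation:
push(26): heap contents = [26]
pop() → 26: heap contents = []
push(29): heap contents = [29]
pop() → 29: heap contents = []
push(32): heap contents = [32]
pop() → 32: heap contents = []
push(14): heap contents = [14]
pop() → 14: heap contents = []
push(62): heap contents = [62]
pop() → 62: heap contents = []
push(14): heap contents = [14]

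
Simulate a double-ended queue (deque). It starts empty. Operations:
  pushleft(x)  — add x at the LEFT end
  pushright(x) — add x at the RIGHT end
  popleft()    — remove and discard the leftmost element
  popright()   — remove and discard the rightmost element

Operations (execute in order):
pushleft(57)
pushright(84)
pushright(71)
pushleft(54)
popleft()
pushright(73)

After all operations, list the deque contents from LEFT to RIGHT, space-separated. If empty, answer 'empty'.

Answer: 57 84 71 73

Derivation:
pushleft(57): [57]
pushright(84): [57, 84]
pushright(71): [57, 84, 71]
pushleft(54): [54, 57, 84, 71]
popleft(): [57, 84, 71]
pushright(73): [57, 84, 71, 73]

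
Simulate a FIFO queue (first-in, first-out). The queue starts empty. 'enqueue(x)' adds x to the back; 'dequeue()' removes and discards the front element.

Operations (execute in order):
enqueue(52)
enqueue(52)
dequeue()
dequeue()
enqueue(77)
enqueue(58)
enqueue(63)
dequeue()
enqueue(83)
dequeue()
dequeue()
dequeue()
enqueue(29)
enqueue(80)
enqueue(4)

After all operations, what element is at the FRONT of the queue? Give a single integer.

Answer: 29

Derivation:
enqueue(52): queue = [52]
enqueue(52): queue = [52, 52]
dequeue(): queue = [52]
dequeue(): queue = []
enqueue(77): queue = [77]
enqueue(58): queue = [77, 58]
enqueue(63): queue = [77, 58, 63]
dequeue(): queue = [58, 63]
enqueue(83): queue = [58, 63, 83]
dequeue(): queue = [63, 83]
dequeue(): queue = [83]
dequeue(): queue = []
enqueue(29): queue = [29]
enqueue(80): queue = [29, 80]
enqueue(4): queue = [29, 80, 4]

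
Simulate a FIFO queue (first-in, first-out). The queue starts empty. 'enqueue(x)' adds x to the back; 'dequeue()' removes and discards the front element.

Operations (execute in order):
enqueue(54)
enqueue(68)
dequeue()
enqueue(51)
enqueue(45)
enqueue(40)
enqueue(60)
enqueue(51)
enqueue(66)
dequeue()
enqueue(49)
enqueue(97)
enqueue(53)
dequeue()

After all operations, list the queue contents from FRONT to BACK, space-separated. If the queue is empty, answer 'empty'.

enqueue(54): [54]
enqueue(68): [54, 68]
dequeue(): [68]
enqueue(51): [68, 51]
enqueue(45): [68, 51, 45]
enqueue(40): [68, 51, 45, 40]
enqueue(60): [68, 51, 45, 40, 60]
enqueue(51): [68, 51, 45, 40, 60, 51]
enqueue(66): [68, 51, 45, 40, 60, 51, 66]
dequeue(): [51, 45, 40, 60, 51, 66]
enqueue(49): [51, 45, 40, 60, 51, 66, 49]
enqueue(97): [51, 45, 40, 60, 51, 66, 49, 97]
enqueue(53): [51, 45, 40, 60, 51, 66, 49, 97, 53]
dequeue(): [45, 40, 60, 51, 66, 49, 97, 53]

Answer: 45 40 60 51 66 49 97 53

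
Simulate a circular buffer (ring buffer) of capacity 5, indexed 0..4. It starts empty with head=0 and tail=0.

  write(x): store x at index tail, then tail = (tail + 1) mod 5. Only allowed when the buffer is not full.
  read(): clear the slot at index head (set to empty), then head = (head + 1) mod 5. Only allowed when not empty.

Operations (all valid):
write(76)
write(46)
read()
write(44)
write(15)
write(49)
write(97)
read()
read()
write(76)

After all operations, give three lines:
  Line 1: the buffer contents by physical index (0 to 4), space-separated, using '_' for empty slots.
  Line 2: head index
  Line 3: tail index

Answer: 97 76 _ 15 49
3
2

Derivation:
write(76): buf=[76 _ _ _ _], head=0, tail=1, size=1
write(46): buf=[76 46 _ _ _], head=0, tail=2, size=2
read(): buf=[_ 46 _ _ _], head=1, tail=2, size=1
write(44): buf=[_ 46 44 _ _], head=1, tail=3, size=2
write(15): buf=[_ 46 44 15 _], head=1, tail=4, size=3
write(49): buf=[_ 46 44 15 49], head=1, tail=0, size=4
write(97): buf=[97 46 44 15 49], head=1, tail=1, size=5
read(): buf=[97 _ 44 15 49], head=2, tail=1, size=4
read(): buf=[97 _ _ 15 49], head=3, tail=1, size=3
write(76): buf=[97 76 _ 15 49], head=3, tail=2, size=4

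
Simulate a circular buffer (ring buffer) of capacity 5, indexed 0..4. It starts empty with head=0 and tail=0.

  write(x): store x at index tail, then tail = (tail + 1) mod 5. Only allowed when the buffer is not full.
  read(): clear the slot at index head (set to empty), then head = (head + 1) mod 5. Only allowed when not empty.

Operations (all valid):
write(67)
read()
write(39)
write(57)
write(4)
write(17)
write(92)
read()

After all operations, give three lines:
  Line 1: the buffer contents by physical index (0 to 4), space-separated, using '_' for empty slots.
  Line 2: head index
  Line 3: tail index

write(67): buf=[67 _ _ _ _], head=0, tail=1, size=1
read(): buf=[_ _ _ _ _], head=1, tail=1, size=0
write(39): buf=[_ 39 _ _ _], head=1, tail=2, size=1
write(57): buf=[_ 39 57 _ _], head=1, tail=3, size=2
write(4): buf=[_ 39 57 4 _], head=1, tail=4, size=3
write(17): buf=[_ 39 57 4 17], head=1, tail=0, size=4
write(92): buf=[92 39 57 4 17], head=1, tail=1, size=5
read(): buf=[92 _ 57 4 17], head=2, tail=1, size=4

Answer: 92 _ 57 4 17
2
1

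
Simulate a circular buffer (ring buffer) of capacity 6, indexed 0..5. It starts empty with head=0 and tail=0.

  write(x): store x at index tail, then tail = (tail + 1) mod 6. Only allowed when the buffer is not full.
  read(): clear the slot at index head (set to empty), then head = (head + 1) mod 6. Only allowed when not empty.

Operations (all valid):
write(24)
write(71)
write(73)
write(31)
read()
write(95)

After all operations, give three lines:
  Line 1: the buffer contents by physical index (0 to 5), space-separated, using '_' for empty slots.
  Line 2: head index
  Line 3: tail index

write(24): buf=[24 _ _ _ _ _], head=0, tail=1, size=1
write(71): buf=[24 71 _ _ _ _], head=0, tail=2, size=2
write(73): buf=[24 71 73 _ _ _], head=0, tail=3, size=3
write(31): buf=[24 71 73 31 _ _], head=0, tail=4, size=4
read(): buf=[_ 71 73 31 _ _], head=1, tail=4, size=3
write(95): buf=[_ 71 73 31 95 _], head=1, tail=5, size=4

Answer: _ 71 73 31 95 _
1
5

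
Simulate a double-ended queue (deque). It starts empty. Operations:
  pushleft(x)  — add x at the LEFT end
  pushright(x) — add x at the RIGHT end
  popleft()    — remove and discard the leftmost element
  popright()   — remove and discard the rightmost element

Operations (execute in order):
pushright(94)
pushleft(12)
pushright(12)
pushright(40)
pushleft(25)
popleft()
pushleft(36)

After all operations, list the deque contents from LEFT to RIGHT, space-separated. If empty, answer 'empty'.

pushright(94): [94]
pushleft(12): [12, 94]
pushright(12): [12, 94, 12]
pushright(40): [12, 94, 12, 40]
pushleft(25): [25, 12, 94, 12, 40]
popleft(): [12, 94, 12, 40]
pushleft(36): [36, 12, 94, 12, 40]

Answer: 36 12 94 12 40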